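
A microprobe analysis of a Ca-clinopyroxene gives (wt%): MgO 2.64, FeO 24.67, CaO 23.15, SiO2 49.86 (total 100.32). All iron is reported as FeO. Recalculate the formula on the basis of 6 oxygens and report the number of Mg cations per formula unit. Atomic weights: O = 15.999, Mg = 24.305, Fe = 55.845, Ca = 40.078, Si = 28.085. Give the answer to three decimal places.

MgO (M=40.304): mol = 0.06550; Mg = 0.06550, O = 0.06550.
FeO (M=71.844): mol = 0.34338; Fe = 0.34338, O = 0.34338.
CaO (M=56.077): mol = 0.41283; Ca = 0.41283, O = 0.41283.
SiO2 (M=60.083): mol = 0.82985; Si = 0.82985, O = 1.65970.
ΣO = 2.48141; factor = 6/ΣO = 2.41798.
Mg apfu = 0.06550 × 2.41798 = 0.158.

0.158 Mg apfu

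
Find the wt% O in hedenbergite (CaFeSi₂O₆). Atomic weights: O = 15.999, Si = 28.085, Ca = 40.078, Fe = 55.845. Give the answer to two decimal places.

38.69 mass %

Molar mass of CaFeSi₂O₆: 1*40.078 + 1*55.845 + 2*28.085 + 6*15.999 = 248.087 g/mol.
Mass of O per formula unit: 6 × 15.999 = 95.994 g.
Weight fraction O = 95.994 / 248.087 = 0.3869.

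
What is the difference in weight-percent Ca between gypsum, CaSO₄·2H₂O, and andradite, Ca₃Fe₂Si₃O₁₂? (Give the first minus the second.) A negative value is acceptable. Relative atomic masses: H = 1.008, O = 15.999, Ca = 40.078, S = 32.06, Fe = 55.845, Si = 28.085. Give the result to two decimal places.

Ca in CaSO₄·2H₂O: molar mass 172.164 g/mol; 1×40.078 = 40.078 g → 23.28 wt%.
Ca in Ca₃Fe₂Si₃O₁₂: molar mass 508.167 g/mol; 3×40.078 = 120.234 g → 23.66 wt%.
Difference = 23.28 − 23.66 = -0.38 percentage points.

-0.38 percentage points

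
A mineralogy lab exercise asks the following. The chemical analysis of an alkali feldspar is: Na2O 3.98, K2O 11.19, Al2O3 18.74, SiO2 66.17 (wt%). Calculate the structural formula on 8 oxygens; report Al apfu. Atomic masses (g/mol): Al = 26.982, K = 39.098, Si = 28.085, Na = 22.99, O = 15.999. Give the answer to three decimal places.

Na2O: 3.98/61.979 = 0.06422 mol → 0.12844 mol Na, 0.06422 mol O.
K2O: 11.19/94.195 = 0.11880 mol → 0.23760 mol K, 0.11880 mol O.
Al2O3: 18.74/101.961 = 0.18380 mol → 0.36760 mol Al, 0.55140 mol O.
SiO2: 66.17/60.083 = 1.10131 mol → 1.10131 mol Si, 2.20262 mol O.
Total oxygen = 2.93704 mol. Normalization factor = 8/2.93704 = 2.72383.
Al per 8 O = 0.36760 × 2.72383 = 1.001.

1.001 Al apfu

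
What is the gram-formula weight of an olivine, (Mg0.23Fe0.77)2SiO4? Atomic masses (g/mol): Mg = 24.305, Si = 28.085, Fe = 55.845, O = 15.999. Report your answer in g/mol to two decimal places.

189.26 g/mol

The formula mass is the sum 0.46*24.305 + 1.54*55.845 + 1*28.085 + 4*15.999.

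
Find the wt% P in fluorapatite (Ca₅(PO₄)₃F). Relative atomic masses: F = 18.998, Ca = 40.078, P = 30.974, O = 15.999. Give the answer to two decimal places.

Molar mass of Ca₅(PO₄)₃F: 5*40.078 + 3*30.974 + 12*15.999 + 1*18.998 = 504.298 g/mol.
Mass of P per formula unit: 3 × 30.974 = 92.922 g.
Weight fraction P = 92.922 / 504.298 = 0.1843.

18.43 weight percent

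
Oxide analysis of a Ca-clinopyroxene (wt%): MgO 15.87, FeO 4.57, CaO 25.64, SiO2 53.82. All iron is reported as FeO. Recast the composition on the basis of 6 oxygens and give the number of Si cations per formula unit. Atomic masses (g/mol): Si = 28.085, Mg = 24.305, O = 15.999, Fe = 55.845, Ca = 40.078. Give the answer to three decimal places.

1.986 Si apfu

MgO (M=40.304): mol = 0.39376; Mg = 0.39376, O = 0.39376.
FeO (M=71.844): mol = 0.06361; Fe = 0.06361, O = 0.06361.
CaO (M=56.077): mol = 0.45723; Ca = 0.45723, O = 0.45723.
SiO2 (M=60.083): mol = 0.89576; Si = 0.89576, O = 1.79152.
ΣO = 2.70612; factor = 6/ΣO = 2.21720.
Si apfu = 0.89576 × 2.21720 = 1.986.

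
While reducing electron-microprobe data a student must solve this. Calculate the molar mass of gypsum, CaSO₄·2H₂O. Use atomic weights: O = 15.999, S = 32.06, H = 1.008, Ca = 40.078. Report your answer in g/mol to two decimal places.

M = 1(40.078) + 1(32.06) + 6(15.999) + 4(1.008)

172.16 g/mol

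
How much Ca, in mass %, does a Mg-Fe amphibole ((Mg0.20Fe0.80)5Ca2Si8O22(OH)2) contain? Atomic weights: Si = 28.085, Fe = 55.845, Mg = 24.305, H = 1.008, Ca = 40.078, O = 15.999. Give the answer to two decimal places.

8.54 mass %

M((Mg0.20Fe0.80)5Ca2Si8O22(OH)2) = 938.513 g/mol.
Ca contributes 2 × 40.078 = 80.156 g per mole.
80.156/938.513 = 0.0854 → 8.54%.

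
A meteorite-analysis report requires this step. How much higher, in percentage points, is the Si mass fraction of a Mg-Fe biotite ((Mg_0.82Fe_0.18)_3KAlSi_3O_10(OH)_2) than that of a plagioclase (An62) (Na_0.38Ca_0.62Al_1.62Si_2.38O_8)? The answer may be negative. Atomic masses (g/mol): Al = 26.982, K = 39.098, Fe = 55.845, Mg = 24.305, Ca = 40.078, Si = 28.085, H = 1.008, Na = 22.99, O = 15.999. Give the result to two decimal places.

-5.16 percentage points

Si in (Mg_0.82Fe_0.18)_3KAlSi_3O_10(OH)_2: molar mass 434.286 g/mol; 3×28.085 = 84.255 g → 19.40 wt%.
Si in Na_0.38Ca_0.62Al_1.62Si_2.38O_8: molar mass 272.130 g/mol; 2.38×28.085 = 66.842 g → 24.56 wt%.
Difference = 19.40 − 24.56 = -5.16 percentage points.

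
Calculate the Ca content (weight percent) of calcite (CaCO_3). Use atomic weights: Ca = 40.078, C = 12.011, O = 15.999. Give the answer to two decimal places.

M(CaCO_3) = 100.086 g/mol.
Ca contributes 1 × 40.078 = 40.078 g per mole.
40.078/100.086 = 0.4004 → 40.04%.

40.04 weight percent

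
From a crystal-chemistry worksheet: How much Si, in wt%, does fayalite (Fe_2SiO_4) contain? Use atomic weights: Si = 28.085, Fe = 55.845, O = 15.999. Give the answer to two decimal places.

Formula mass = 2·55.845 + 1·28.085 + 4·15.999 = 203.771 g/mol, of which 28.085 g is Si.
So Si makes up 28.085/203.771 = 0.1378 of the mass, i.e. 13.78%.

13.78 wt%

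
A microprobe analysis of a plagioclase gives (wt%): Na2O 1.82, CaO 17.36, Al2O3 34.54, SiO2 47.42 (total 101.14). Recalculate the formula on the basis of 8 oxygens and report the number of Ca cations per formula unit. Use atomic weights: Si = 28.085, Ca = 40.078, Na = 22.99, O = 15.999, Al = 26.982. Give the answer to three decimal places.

0.844 Ca apfu

Na2O: 1.82/61.979 = 0.02936 mol → 0.05872 mol Na, 0.02936 mol O.
CaO: 17.36/56.077 = 0.30957 mol → 0.30957 mol Ca, 0.30957 mol O.
Al2O3: 34.54/101.961 = 0.33876 mol → 0.67752 mol Al, 1.01628 mol O.
SiO2: 47.42/60.083 = 0.78924 mol → 0.78924 mol Si, 1.57848 mol O.
Total oxygen = 2.93369 mol. Normalization factor = 8/2.93369 = 2.72694.
Ca per 8 O = 0.30957 × 2.72694 = 0.844.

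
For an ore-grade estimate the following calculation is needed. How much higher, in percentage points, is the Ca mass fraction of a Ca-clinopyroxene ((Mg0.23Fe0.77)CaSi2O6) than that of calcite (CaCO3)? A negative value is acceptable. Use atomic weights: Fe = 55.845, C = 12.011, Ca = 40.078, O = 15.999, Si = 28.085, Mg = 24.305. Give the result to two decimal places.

-23.40 percentage points

First mineral: 40.078 g Ca in 240.833 g formula = 16.64 wt% Ca.
Second mineral: 40.078 g Ca in 100.086 g formula = 40.04 wt% Ca.
16.64% − 40.04% gives a difference of -23.40 percentage points.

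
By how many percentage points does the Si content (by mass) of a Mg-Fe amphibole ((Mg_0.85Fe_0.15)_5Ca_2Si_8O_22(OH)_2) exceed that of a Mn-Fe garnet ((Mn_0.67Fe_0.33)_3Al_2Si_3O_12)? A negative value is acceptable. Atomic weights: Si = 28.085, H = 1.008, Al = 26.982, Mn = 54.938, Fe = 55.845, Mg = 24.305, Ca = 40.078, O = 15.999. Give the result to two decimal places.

M((Mg_0.85Fe_0.15)_5Ca_2Si_8O_22(OH)_2) = 836.008 g/mol, so wt% Si = 224.680/836.008 × 100 = 26.88%.
M((Mn_0.67Fe_0.33)_3Al_2Si_3O_12) = 495.919 g/mol, so wt% Si = 84.255/495.919 × 100 = 16.99%.
26.88 − 16.99 = 9.89 pp.

9.89 percentage points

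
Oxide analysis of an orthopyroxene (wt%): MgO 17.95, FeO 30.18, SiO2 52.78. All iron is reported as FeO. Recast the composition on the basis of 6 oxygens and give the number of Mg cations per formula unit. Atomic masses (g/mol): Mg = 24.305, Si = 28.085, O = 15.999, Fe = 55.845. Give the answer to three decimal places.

1.019 Mg apfu

MgO: 17.95/40.304 = 0.44537 mol → 0.44537 mol Mg, 0.44537 mol O.
FeO: 30.18/71.844 = 0.42008 mol → 0.42008 mol Fe, 0.42008 mol O.
SiO2: 52.78/60.083 = 0.87845 mol → 0.87845 mol Si, 1.75690 mol O.
Total oxygen = 2.62235 mol. Normalization factor = 6/2.62235 = 2.28802.
Mg per 6 O = 0.44537 × 2.28802 = 1.019.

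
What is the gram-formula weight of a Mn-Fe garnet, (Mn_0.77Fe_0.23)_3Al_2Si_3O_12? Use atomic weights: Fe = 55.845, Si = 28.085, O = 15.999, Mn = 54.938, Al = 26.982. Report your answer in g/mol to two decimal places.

495.65 g/mol

M = 2.31*54.938 + 0.69*55.845 + 2*26.982 + 3*28.085 + 12*15.999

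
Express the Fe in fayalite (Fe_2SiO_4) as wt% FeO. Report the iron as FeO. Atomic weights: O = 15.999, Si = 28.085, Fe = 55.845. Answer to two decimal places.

M(Fe_2SiO_4) = 203.771 g/mol; M(FeO) = 71.844 g/mol.
Moles FeO per formula unit = 2 Fe ÷ 1 = 2.0000.
FeO fraction = (2.0000 × 71.844) / 203.771 = 143.688/203.771 = 0.7051.

70.51 wt%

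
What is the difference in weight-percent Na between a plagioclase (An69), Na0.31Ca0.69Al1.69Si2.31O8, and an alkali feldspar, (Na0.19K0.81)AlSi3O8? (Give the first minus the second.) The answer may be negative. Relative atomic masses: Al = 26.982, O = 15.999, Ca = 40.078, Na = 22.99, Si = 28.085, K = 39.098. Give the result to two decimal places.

First mineral: 7.127 g Na in 273.249 g formula = 2.61 wt% Na.
Second mineral: 4.368 g Na in 275.266 g formula = 1.59 wt% Na.
2.61% − 1.59% gives a difference of 1.02 percentage points.

1.02 percentage points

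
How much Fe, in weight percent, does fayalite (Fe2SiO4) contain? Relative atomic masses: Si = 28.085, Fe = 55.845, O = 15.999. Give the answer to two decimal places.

54.81 weight percent

M(Fe2SiO4) = 203.771 g/mol.
Fe contributes 2 × 55.845 = 111.690 g per mole.
111.690/203.771 = 0.5481 → 54.81%.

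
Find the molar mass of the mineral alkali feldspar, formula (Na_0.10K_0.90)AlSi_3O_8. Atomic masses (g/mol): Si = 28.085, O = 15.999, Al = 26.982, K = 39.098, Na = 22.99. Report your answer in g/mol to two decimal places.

276.72 g/mol

The formula mass is the sum 0.10(22.99) + 0.90(39.098) + 1(26.982) + 3(28.085) + 8(15.999).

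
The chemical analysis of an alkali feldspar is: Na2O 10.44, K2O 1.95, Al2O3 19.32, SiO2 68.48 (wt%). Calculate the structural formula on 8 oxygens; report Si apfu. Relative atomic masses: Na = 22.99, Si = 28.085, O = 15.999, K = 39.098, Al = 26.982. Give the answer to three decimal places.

3.002 Si apfu

10.44 wt% Na2O ÷ 61.979 g/mol = 0.16844 mol, giving 0.33688 Na and 0.16844 O.
1.95 wt% K2O ÷ 94.195 g/mol = 0.02070 mol, giving 0.04140 K and 0.02070 O.
19.32 wt% Al2O3 ÷ 101.961 g/mol = 0.18948 mol, giving 0.37896 Al and 0.56844 O.
68.48 wt% SiO2 ÷ 60.083 g/mol = 1.13976 mol, giving 1.13976 Si and 2.27952 O.
Oxygen sums to 3.03710; scaling by 8/3.03710 = 2.63409 puts the formula on 8 O.
Si: 1.13976 × 2.63409 = 3.002 atoms per formula unit.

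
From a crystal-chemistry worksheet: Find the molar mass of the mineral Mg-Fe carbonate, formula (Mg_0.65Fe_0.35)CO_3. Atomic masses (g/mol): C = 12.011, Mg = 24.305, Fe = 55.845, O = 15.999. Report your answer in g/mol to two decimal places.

95.35 g/mol

M = 0.65×24.305 + 0.35×55.845 + 1×12.011 + 3×15.999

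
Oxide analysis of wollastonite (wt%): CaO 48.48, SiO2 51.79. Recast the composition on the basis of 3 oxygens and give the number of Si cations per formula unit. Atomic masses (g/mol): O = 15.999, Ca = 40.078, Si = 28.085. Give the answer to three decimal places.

0.999 Si apfu

CaO (M=56.077): mol = 0.86453; Ca = 0.86453, O = 0.86453.
SiO2 (M=60.083): mol = 0.86197; Si = 0.86197, O = 1.72394.
ΣO = 2.58847; factor = 3/ΣO = 1.15899.
Si apfu = 0.86197 × 1.15899 = 0.999.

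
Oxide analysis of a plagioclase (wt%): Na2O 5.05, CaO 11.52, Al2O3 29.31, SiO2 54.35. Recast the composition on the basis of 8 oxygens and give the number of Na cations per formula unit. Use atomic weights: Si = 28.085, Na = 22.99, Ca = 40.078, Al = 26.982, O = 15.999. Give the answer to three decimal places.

5.05 wt% Na2O ÷ 61.979 g/mol = 0.08148 mol, giving 0.16296 Na and 0.08148 O.
11.52 wt% CaO ÷ 56.077 g/mol = 0.20543 mol, giving 0.20543 Ca and 0.20543 O.
29.31 wt% Al2O3 ÷ 101.961 g/mol = 0.28746 mol, giving 0.57492 Al and 0.86238 O.
54.35 wt% SiO2 ÷ 60.083 g/mol = 0.90458 mol, giving 0.90458 Si and 1.80916 O.
Oxygen sums to 2.95845; scaling by 8/2.95845 = 2.70412 puts the formula on 8 O.
Na: 0.16296 × 2.70412 = 0.441 atoms per formula unit.

0.441 Na apfu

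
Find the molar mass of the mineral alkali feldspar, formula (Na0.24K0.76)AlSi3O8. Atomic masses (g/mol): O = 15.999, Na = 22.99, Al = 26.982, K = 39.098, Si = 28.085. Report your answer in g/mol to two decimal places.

M = 0.24×22.99 + 0.76×39.098 + 1×26.982 + 3×28.085 + 8×15.999

274.46 g/mol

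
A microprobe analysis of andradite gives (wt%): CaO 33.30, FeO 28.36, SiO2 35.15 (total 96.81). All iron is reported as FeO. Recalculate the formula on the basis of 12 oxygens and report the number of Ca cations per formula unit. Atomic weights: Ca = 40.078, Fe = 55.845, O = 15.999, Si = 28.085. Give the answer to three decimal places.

CaO: 33.30/56.077 = 0.59383 mol → 0.59383 mol Ca, 0.59383 mol O.
FeO: 28.36/71.844 = 0.39474 mol → 0.39474 mol Fe, 0.39474 mol O.
SiO2: 35.15/60.083 = 0.58502 mol → 0.58502 mol Si, 1.17004 mol O.
Total oxygen = 2.15861 mol. Normalization factor = 12/2.15861 = 5.55913.
Ca per 12 O = 0.59383 × 5.55913 = 3.301.

3.301 Ca apfu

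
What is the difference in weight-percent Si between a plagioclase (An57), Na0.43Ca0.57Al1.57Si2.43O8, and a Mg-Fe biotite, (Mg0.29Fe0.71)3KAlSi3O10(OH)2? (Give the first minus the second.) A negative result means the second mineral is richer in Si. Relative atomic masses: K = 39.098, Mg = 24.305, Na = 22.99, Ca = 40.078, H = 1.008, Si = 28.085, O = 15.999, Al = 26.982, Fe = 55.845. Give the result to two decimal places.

Si in Na0.43Ca0.57Al1.57Si2.43O8: molar mass 271.330 g/mol; 2.43×28.085 = 68.247 g → 25.15 wt%.
Si in (Mg0.29Fe0.71)3KAlSi3O10(OH)2: molar mass 484.434 g/mol; 3×28.085 = 84.255 g → 17.39 wt%.
Difference = 25.15 − 17.39 = 7.76 percentage points.

7.76 percentage points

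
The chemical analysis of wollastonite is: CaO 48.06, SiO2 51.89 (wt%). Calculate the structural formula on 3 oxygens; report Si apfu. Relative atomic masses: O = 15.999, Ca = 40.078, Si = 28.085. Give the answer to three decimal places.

48.06 wt% CaO ÷ 56.077 g/mol = 0.85704 mol, giving 0.85704 Ca and 0.85704 O.
51.89 wt% SiO2 ÷ 60.083 g/mol = 0.86364 mol, giving 0.86364 Si and 1.72728 O.
Oxygen sums to 2.58432; scaling by 3/2.58432 = 1.16085 puts the formula on 3 O.
Si: 0.86364 × 1.16085 = 1.003 atoms per formula unit.

1.003 Si apfu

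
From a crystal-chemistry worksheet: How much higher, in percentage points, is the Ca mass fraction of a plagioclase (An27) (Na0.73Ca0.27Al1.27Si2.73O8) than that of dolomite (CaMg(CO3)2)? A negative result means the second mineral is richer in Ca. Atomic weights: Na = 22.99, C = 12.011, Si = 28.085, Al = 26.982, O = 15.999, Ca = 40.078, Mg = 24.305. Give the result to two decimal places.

-17.67 percentage points

Ca in Na0.73Ca0.27Al1.27Si2.73O8: molar mass 266.535 g/mol; 0.27×40.078 = 10.821 g → 4.06 wt%.
Ca in CaMg(CO3)2: molar mass 184.399 g/mol; 1×40.078 = 40.078 g → 21.73 wt%.
Difference = 4.06 − 21.73 = -17.67 percentage points.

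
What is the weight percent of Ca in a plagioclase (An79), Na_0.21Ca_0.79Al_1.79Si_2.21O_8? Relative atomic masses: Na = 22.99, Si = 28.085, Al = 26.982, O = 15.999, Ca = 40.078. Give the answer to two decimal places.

Molar mass of Na_0.21Ca_0.79Al_1.79Si_2.21O_8: 0.21*22.99 + 0.79*40.078 + 1.79*26.982 + 2.21*28.085 + 8*15.999 = 274.847 g/mol.
Mass of Ca per formula unit: 0.79 × 40.078 = 31.662 g.
Weight fraction Ca = 31.662 / 274.847 = 0.1152.

11.52 wt%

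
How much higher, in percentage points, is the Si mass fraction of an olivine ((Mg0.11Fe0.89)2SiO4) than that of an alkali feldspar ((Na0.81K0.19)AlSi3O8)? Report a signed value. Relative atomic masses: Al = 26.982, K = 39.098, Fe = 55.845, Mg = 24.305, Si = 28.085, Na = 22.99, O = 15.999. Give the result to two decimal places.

-17.49 percentage points

Si in (Mg0.11Fe0.89)2SiO4: molar mass 196.832 g/mol; 1×28.085 = 28.085 g → 14.27 wt%.
Si in (Na0.81K0.19)AlSi3O8: molar mass 265.280 g/mol; 3×28.085 = 84.255 g → 31.76 wt%.
Difference = 14.27 − 31.76 = -17.49 percentage points.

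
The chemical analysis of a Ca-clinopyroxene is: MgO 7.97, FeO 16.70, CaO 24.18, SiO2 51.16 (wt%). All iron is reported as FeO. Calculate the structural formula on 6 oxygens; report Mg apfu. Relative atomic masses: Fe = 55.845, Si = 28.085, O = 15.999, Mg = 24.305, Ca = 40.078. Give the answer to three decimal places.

MgO (M=40.304): mol = 0.19775; Mg = 0.19775, O = 0.19775.
FeO (M=71.844): mol = 0.23245; Fe = 0.23245, O = 0.23245.
CaO (M=56.077): mol = 0.43119; Ca = 0.43119, O = 0.43119.
SiO2 (M=60.083): mol = 0.85149; Si = 0.85149, O = 1.70298.
ΣO = 2.56437; factor = 6/ΣO = 2.33976.
Mg apfu = 0.19775 × 2.33976 = 0.463.

0.463 Mg apfu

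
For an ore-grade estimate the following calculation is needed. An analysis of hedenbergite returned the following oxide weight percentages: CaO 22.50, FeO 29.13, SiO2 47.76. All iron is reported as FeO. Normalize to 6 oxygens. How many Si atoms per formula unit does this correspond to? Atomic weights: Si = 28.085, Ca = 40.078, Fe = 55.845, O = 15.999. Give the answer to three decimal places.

CaO: 22.50/56.077 = 0.40123 mol → 0.40123 mol Ca, 0.40123 mol O.
FeO: 29.13/71.844 = 0.40546 mol → 0.40546 mol Fe, 0.40546 mol O.
SiO2: 47.76/60.083 = 0.79490 mol → 0.79490 mol Si, 1.58980 mol O.
Total oxygen = 2.39649 mol. Normalization factor = 6/2.39649 = 2.50366.
Si per 6 O = 0.79490 × 2.50366 = 1.990.

1.990 Si apfu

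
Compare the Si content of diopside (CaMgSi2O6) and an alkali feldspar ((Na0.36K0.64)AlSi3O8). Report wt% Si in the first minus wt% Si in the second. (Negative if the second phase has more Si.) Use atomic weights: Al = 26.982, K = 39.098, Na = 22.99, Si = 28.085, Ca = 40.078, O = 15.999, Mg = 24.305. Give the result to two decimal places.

-4.98 percentage points

Si in CaMgSi2O6: molar mass 216.547 g/mol; 2×28.085 = 56.170 g → 25.94 wt%.
Si in (Na0.36K0.64)AlSi3O8: molar mass 272.528 g/mol; 3×28.085 = 84.255 g → 30.92 wt%.
Difference = 25.94 − 30.92 = -4.98 percentage points.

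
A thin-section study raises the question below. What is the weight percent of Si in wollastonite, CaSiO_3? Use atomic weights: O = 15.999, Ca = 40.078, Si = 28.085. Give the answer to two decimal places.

24.18 mass %

Formula mass = 1·40.078 + 1·28.085 + 3·15.999 = 116.160 g/mol, of which 28.085 g is Si.
So Si makes up 28.085/116.160 = 0.2418 of the mass, i.e. 24.18%.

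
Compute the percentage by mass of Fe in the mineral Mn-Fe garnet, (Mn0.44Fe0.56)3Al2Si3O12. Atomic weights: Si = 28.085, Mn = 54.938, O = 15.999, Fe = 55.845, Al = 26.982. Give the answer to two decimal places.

18.89 mass %

M((Mn0.44Fe0.56)3Al2Si3O12) = 496.545 g/mol.
Fe contributes 1.68 × 55.845 = 93.820 g per mole.
93.820/496.545 = 0.1889 → 18.89%.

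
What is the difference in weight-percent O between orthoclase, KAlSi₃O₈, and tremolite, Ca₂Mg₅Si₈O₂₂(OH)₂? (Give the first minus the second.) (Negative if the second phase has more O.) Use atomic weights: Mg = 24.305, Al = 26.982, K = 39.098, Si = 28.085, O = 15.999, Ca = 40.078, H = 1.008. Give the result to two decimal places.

First mineral: 127.992 g O in 278.327 g formula = 45.99 wt% O.
Second mineral: 383.976 g O in 812.353 g formula = 47.27 wt% O.
45.99% − 47.27% gives a difference of -1.28 percentage points.

-1.28 percentage points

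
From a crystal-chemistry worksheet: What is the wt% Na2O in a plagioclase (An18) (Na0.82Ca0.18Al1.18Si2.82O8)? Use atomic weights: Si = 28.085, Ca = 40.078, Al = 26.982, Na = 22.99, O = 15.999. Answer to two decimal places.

Molar mass of Na0.82Ca0.18Al1.18Si2.82O8 = 0.82×22.99 + 0.18×40.078 + 1.18×26.982 + 2.82×28.085 + 8×15.999 = 265.096 g/mol.
Each formula unit contains 0.82 Na, equivalent to 0.82/2 = 0.4100 mol Na2O.
M(Na2O) = 2×22.99 + 1×15.999 = 61.979 g/mol.
Mass of Na2O per formula unit = 0.4100 × 61.979 = 25.411 g.
Na2O wt% = 25.411 / 265.096 × 100 = 9.59%.

9.59 wt%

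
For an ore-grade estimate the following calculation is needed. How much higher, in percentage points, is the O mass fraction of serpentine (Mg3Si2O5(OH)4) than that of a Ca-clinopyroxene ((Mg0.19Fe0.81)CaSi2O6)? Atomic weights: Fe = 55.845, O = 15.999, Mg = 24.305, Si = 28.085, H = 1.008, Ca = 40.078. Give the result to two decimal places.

12.31 percentage points

M(Mg3Si2O5(OH)4) = 277.108 g/mol, so wt% O = 143.991/277.108 × 100 = 51.96%.
M((Mg0.19Fe0.81)CaSi2O6) = 242.094 g/mol, so wt% O = 95.994/242.094 × 100 = 39.65%.
51.96 − 39.65 = 12.31 pp.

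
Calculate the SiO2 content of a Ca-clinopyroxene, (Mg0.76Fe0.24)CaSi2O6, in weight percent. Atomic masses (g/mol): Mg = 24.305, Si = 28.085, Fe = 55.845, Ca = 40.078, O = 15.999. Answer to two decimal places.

Molar mass of (Mg0.76Fe0.24)CaSi2O6 = 0.76·24.305 + 0.24·55.845 + 1·40.078 + 2·28.085 + 6·15.999 = 224.117 g/mol.
Each formula unit contains 2 Si, equivalent to 2/1 = 2.0000 mol SiO2.
M(SiO2) = 1×28.085 + 2×15.999 = 60.083 g/mol.
Mass of SiO2 per formula unit = 2.0000 × 60.083 = 120.166 g.
SiO2 wt% = 120.166 / 224.117 × 100 = 53.62%.

53.62 wt%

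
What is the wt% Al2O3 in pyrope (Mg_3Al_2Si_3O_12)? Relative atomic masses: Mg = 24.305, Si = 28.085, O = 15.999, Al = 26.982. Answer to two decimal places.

Molar mass of Mg_3Al_2Si_3O_12 = 3×24.305 + 2×26.982 + 3×28.085 + 12×15.999 = 403.122 g/mol.
Each formula unit contains 2 Al, equivalent to 2/2 = 1.0000 mol Al2O3.
M(Al2O3) = 2×26.982 + 3×15.999 = 101.961 g/mol.
Mass of Al2O3 per formula unit = 1.0000 × 101.961 = 101.961 g.
Al2O3 wt% = 101.961 / 403.122 × 100 = 25.29%.

25.29 wt%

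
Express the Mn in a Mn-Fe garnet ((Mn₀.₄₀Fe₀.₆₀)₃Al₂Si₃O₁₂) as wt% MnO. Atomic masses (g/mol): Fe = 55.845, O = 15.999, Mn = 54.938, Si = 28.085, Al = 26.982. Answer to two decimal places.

M((Mn₀.₄₀Fe₀.₆₀)₃Al₂Si₃O₁₂) = 496.654 g/mol; M(MnO) = 70.937 g/mol.
Moles MnO per formula unit = 1.20 Mn ÷ 1 = 1.2000.
MnO fraction = (1.2000 × 70.937) / 496.654 = 85.124/496.654 = 0.1714.

17.14 wt%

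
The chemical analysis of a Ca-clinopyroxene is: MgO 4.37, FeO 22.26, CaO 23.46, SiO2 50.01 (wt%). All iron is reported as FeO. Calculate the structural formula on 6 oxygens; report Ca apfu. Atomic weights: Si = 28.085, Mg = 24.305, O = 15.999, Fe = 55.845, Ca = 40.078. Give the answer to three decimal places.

1.004 Ca apfu

MgO: 4.37/40.304 = 0.10843 mol → 0.10843 mol Mg, 0.10843 mol O.
FeO: 22.26/71.844 = 0.30984 mol → 0.30984 mol Fe, 0.30984 mol O.
CaO: 23.46/56.077 = 0.41835 mol → 0.41835 mol Ca, 0.41835 mol O.
SiO2: 50.01/60.083 = 0.83235 mol → 0.83235 mol Si, 1.66470 mol O.
Total oxygen = 2.50132 mol. Normalization factor = 6/2.50132 = 2.39873.
Ca per 6 O = 0.41835 × 2.39873 = 1.004.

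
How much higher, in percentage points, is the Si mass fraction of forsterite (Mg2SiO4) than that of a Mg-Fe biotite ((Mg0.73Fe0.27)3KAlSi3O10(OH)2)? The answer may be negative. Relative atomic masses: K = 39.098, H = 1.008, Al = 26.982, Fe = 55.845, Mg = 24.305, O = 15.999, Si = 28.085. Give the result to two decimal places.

0.93 percentage points

Si in Mg2SiO4: molar mass 140.691 g/mol; 1×28.085 = 28.085 g → 19.96 wt%.
Si in (Mg0.73Fe0.27)3KAlSi3O10(OH)2: molar mass 442.801 g/mol; 3×28.085 = 84.255 g → 19.03 wt%.
Difference = 19.96 − 19.03 = 0.93 percentage points.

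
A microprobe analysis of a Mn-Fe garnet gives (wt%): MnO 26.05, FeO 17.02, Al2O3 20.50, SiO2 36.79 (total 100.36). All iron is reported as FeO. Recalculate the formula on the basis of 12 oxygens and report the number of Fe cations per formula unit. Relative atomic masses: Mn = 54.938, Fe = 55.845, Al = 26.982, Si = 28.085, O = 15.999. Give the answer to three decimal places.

MnO: 26.05/70.937 = 0.36723 mol → 0.36723 mol Mn, 0.36723 mol O.
FeO: 17.02/71.844 = 0.23690 mol → 0.23690 mol Fe, 0.23690 mol O.
Al2O3: 20.50/101.961 = 0.20106 mol → 0.40212 mol Al, 0.60318 mol O.
SiO2: 36.79/60.083 = 0.61232 mol → 0.61232 mol Si, 1.22464 mol O.
Total oxygen = 2.43195 mol. Normalization factor = 12/2.43195 = 4.93431.
Fe per 12 O = 0.23690 × 4.93431 = 1.169.

1.169 Fe apfu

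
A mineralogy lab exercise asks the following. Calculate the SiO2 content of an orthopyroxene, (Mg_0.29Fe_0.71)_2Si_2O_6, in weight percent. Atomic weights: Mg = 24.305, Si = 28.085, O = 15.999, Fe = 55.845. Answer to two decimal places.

Formula mass = 245.561 g/mol.
2 Si → 2.0000 mol SiO2 per formula unit; M(SiO2) = 60.083, so SiO2 mass = 120.166 g.
120.166/245.561 × 100 = 48.94 wt%.

48.94 wt%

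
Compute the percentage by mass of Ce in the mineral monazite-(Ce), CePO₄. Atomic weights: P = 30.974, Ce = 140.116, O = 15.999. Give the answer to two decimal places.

59.60 mass %

Formula mass = 1*140.116 + 1*30.974 + 4*15.999 = 235.086 g/mol, of which 140.116 g is Ce.
So Ce makes up 140.116/235.086 = 0.5960 of the mass, i.e. 59.60%.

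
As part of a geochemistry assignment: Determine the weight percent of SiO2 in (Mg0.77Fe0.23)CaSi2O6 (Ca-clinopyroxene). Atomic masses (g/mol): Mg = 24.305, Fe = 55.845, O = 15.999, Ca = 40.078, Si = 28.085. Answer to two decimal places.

Formula mass = 223.801 g/mol.
2 Si → 2.0000 mol SiO2 per formula unit; M(SiO2) = 60.083, so SiO2 mass = 120.166 g.
120.166/223.801 × 100 = 53.69 wt%.

53.69 wt%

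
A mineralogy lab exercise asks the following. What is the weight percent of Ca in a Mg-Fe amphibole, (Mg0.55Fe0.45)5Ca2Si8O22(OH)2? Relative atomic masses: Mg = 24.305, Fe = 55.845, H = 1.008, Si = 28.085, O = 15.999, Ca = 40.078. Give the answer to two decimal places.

9.07 mass %

Molar mass of (Mg0.55Fe0.45)5Ca2Si8O22(OH)2: 2.75×24.305 + 2.25×55.845 + 2×40.078 + 8×28.085 + 24×15.999 + 2×1.008 = 883.318 g/mol.
Mass of Ca per formula unit: 2 × 40.078 = 80.156 g.
Weight fraction Ca = 80.156 / 883.318 = 0.0907.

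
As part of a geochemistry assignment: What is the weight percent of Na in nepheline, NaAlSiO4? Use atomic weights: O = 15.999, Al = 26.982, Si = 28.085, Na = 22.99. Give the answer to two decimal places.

M(NaAlSiO4) = 142.053 g/mol.
Na contributes 1 × 22.99 = 22.990 g per mole.
22.990/142.053 = 0.1618 → 16.18%.

16.18 weight percent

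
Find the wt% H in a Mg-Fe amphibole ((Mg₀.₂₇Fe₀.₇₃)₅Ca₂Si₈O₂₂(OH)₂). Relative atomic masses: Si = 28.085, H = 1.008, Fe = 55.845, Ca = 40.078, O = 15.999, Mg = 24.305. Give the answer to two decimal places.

Formula mass = 1.35×24.305 + 3.65×55.845 + 2×40.078 + 8×28.085 + 24×15.999 + 2×1.008 = 927.474 g/mol, of which 2.016 g is H.
So H makes up 2.016/927.474 = 0.0022 of the mass, i.e. 0.22%.

0.22 mass %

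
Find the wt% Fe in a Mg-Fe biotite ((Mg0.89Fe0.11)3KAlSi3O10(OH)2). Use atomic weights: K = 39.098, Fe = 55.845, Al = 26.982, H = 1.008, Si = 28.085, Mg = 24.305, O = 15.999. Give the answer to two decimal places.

M((Mg0.89Fe0.11)3KAlSi3O10(OH)2) = 427.662 g/mol.
Fe contributes 0.33 × 55.845 = 18.429 g per mole.
18.429/427.662 = 0.0431 → 4.31%.

4.31 weight percent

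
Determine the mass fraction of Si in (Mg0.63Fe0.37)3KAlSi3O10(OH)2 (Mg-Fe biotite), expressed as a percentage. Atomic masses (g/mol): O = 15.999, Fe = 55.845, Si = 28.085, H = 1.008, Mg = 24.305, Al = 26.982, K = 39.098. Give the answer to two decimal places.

Formula mass = 1.89*24.305 + 1.11*55.845 + 1*39.098 + 1*26.982 + 3*28.085 + 12*15.999 + 2*1.008 = 452.263 g/mol, of which 84.255 g is Si.
So Si makes up 84.255/452.263 = 0.1863 of the mass, i.e. 18.63%.

18.63 weight percent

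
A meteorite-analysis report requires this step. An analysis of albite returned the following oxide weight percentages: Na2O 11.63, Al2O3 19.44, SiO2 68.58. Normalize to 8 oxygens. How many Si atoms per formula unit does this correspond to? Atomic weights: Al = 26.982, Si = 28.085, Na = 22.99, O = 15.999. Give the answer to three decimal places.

3.001 Si apfu

Na2O (M=61.979): mol = 0.18764; Na = 0.37528, O = 0.18764.
Al2O3 (M=101.961): mol = 0.19066; Al = 0.38132, O = 0.57198.
SiO2 (M=60.083): mol = 1.14142; Si = 1.14142, O = 2.28284.
ΣO = 3.04246; factor = 8/ΣO = 2.62945.
Si apfu = 1.14142 × 2.62945 = 3.001.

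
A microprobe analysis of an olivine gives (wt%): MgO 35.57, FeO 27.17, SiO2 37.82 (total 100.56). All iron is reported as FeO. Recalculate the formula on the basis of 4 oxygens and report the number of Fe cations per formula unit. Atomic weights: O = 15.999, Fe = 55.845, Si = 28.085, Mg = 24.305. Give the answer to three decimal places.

MgO: 35.57/40.304 = 0.88254 mol → 0.88254 mol Mg, 0.88254 mol O.
FeO: 27.17/71.844 = 0.37818 mol → 0.37818 mol Fe, 0.37818 mol O.
SiO2: 37.82/60.083 = 0.62946 mol → 0.62946 mol Si, 1.25892 mol O.
Total oxygen = 2.51964 mol. Normalization factor = 4/2.51964 = 1.58753.
Fe per 4 O = 0.37818 × 1.58753 = 0.600.

0.600 Fe apfu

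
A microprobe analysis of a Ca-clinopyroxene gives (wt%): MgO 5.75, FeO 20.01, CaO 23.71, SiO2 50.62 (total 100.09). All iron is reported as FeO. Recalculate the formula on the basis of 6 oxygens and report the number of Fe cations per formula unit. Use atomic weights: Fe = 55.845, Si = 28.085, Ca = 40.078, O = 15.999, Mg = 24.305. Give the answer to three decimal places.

0.661 Fe apfu

5.75 wt% MgO ÷ 40.304 g/mol = 0.14267 mol, giving 0.14267 Mg and 0.14267 O.
20.01 wt% FeO ÷ 71.844 g/mol = 0.27852 mol, giving 0.27852 Fe and 0.27852 O.
23.71 wt% CaO ÷ 56.077 g/mol = 0.42281 mol, giving 0.42281 Ca and 0.42281 O.
50.62 wt% SiO2 ÷ 60.083 g/mol = 0.84250 mol, giving 0.84250 Si and 1.68500 O.
Oxygen sums to 2.52900; scaling by 6/2.52900 = 2.37248 puts the formula on 6 O.
Fe: 0.27852 × 2.37248 = 0.661 atoms per formula unit.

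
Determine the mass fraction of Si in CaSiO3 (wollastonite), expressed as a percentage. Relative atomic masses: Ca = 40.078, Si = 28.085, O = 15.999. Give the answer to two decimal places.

Formula mass = 1*40.078 + 1*28.085 + 3*15.999 = 116.160 g/mol, of which 28.085 g is Si.
So Si makes up 28.085/116.160 = 0.2418 of the mass, i.e. 24.18%.

24.18 weight percent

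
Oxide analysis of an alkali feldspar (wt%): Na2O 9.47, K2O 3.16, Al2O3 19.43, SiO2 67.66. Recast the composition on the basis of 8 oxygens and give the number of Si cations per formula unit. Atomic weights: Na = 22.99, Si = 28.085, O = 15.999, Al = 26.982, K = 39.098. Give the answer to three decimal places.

9.47 wt% Na2O ÷ 61.979 g/mol = 0.15279 mol, giving 0.30558 Na and 0.15279 O.
3.16 wt% K2O ÷ 94.195 g/mol = 0.03355 mol, giving 0.06710 K and 0.03355 O.
19.43 wt% Al2O3 ÷ 101.961 g/mol = 0.19056 mol, giving 0.38112 Al and 0.57168 O.
67.66 wt% SiO2 ÷ 60.083 g/mol = 1.12611 mol, giving 1.12611 Si and 2.25222 O.
Oxygen sums to 3.01024; scaling by 8/3.01024 = 2.65760 puts the formula on 8 O.
Si: 1.12611 × 2.65760 = 2.993 atoms per formula unit.

2.993 Si apfu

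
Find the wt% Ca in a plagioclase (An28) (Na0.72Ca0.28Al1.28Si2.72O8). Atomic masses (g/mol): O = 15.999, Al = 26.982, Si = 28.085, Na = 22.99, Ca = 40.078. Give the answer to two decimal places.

M(Na0.72Ca0.28Al1.28Si2.72O8) = 266.695 g/mol.
Ca contributes 0.28 × 40.078 = 11.222 g per mole.
11.222/266.695 = 0.0421 → 4.21%.

4.21 weight percent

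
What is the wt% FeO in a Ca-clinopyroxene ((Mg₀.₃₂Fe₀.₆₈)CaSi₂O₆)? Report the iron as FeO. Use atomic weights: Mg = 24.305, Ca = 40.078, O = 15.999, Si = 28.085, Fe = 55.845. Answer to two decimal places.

20.53 wt%

Formula mass = 237.994 g/mol.
0.68 Fe → 0.6800 mol FeO per formula unit; M(FeO) = 71.844, so FeO mass = 48.854 g.
48.854/237.994 × 100 = 20.53 wt%.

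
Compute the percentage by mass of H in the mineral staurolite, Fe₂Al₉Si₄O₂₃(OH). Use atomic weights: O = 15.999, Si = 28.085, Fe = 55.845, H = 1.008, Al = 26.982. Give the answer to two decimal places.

0.12 wt%

Molar mass of Fe₂Al₉Si₄O₂₃(OH): 2*55.845 + 9*26.982 + 4*28.085 + 24*15.999 + 1*1.008 = 851.852 g/mol.
Mass of H per formula unit: 1 × 1.008 = 1.008 g.
Weight fraction H = 1.008 / 851.852 = 0.0012.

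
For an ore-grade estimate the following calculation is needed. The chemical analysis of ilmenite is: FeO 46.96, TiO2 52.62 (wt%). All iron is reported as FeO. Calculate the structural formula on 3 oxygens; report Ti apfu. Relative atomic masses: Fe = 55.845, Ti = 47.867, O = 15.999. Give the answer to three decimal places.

1.003 Ti apfu

FeO (M=71.844): mol = 0.65364; Fe = 0.65364, O = 0.65364.
TiO2 (M=79.865): mol = 0.65886; Ti = 0.65886, O = 1.31772.
ΣO = 1.97136; factor = 3/ΣO = 1.52179.
Ti apfu = 0.65886 × 1.52179 = 1.003.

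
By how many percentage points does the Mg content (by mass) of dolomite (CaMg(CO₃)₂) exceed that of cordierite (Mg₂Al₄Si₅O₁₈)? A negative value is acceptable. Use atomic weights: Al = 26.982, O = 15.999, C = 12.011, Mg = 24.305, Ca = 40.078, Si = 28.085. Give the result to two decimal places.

M(CaMg(CO₃)₂) = 184.399 g/mol, so wt% Mg = 24.305/184.399 × 100 = 13.18%.
M(Mg₂Al₄Si₅O₁₈) = 584.945 g/mol, so wt% Mg = 48.610/584.945 × 100 = 8.31%.
13.18 − 8.31 = 4.87 pp.

4.87 percentage points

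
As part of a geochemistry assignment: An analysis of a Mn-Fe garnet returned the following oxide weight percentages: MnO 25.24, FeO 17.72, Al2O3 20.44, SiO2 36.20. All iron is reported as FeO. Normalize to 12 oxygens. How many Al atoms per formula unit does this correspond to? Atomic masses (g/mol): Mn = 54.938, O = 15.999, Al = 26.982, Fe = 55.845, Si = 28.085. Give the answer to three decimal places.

1.997 Al apfu

MnO: 25.24/70.937 = 0.35581 mol → 0.35581 mol Mn, 0.35581 mol O.
FeO: 17.72/71.844 = 0.24665 mol → 0.24665 mol Fe, 0.24665 mol O.
Al2O3: 20.44/101.961 = 0.20047 mol → 0.40094 mol Al, 0.60141 mol O.
SiO2: 36.20/60.083 = 0.60250 mol → 0.60250 mol Si, 1.20500 mol O.
Total oxygen = 2.40887 mol. Normalization factor = 12/2.40887 = 4.98159.
Al per 12 O = 0.40094 × 4.98159 = 1.997.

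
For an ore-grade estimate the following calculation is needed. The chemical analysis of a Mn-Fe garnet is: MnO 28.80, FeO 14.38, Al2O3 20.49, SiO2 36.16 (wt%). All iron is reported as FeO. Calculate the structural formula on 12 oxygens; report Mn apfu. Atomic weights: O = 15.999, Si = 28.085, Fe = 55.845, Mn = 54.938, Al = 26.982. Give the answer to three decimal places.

2.019 Mn apfu

28.80 wt% MnO ÷ 70.937 g/mol = 0.40599 mol, giving 0.40599 Mn and 0.40599 O.
14.38 wt% FeO ÷ 71.844 g/mol = 0.20016 mol, giving 0.20016 Fe and 0.20016 O.
20.49 wt% Al2O3 ÷ 101.961 g/mol = 0.20096 mol, giving 0.40192 Al and 0.60288 O.
36.16 wt% SiO2 ÷ 60.083 g/mol = 0.60183 mol, giving 0.60183 Si and 1.20366 O.
Oxygen sums to 2.41269; scaling by 12/2.41269 = 4.97370 puts the formula on 12 O.
Mn: 0.40599 × 4.97370 = 2.019 atoms per formula unit.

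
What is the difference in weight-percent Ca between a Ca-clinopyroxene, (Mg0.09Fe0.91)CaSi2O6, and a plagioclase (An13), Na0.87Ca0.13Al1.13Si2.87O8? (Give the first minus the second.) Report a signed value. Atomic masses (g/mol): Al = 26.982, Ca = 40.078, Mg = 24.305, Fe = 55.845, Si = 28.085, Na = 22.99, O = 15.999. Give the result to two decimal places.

M((Mg0.09Fe0.91)CaSi2O6) = 245.248 g/mol, so wt% Ca = 40.078/245.248 × 100 = 16.34%.
M(Na0.87Ca0.13Al1.13Si2.87O8) = 264.297 g/mol, so wt% Ca = 5.210/264.297 × 100 = 1.97%.
16.34 − 1.97 = 14.37 pp.

14.37 percentage points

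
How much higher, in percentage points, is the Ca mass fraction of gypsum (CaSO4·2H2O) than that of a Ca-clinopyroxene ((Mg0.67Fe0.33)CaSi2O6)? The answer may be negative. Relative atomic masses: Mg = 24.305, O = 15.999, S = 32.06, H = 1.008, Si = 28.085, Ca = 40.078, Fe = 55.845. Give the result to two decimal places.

5.62 percentage points

First mineral: 40.078 g Ca in 172.164 g formula = 23.28 wt% Ca.
Second mineral: 40.078 g Ca in 226.955 g formula = 17.66 wt% Ca.
23.28% − 17.66% gives a difference of 5.62 percentage points.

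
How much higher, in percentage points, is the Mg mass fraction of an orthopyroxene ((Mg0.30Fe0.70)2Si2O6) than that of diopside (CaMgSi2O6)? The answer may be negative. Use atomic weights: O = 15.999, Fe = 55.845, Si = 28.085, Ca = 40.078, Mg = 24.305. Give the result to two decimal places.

Mg in (Mg0.30Fe0.70)2Si2O6: molar mass 244.930 g/mol; 0.60×24.305 = 14.583 g → 5.95 wt%.
Mg in CaMgSi2O6: molar mass 216.547 g/mol; 1×24.305 = 24.305 g → 11.22 wt%.
Difference = 5.95 − 11.22 = -5.27 percentage points.

-5.27 percentage points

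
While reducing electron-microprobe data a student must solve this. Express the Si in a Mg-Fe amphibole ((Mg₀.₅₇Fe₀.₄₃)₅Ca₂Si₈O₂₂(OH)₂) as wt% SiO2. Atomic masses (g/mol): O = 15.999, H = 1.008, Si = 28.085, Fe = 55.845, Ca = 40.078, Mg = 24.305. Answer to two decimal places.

Formula mass = 880.164 g/mol.
8 Si → 8.0000 mol SiO2 per formula unit; M(SiO2) = 60.083, so SiO2 mass = 480.664 g.
480.664/880.164 × 100 = 54.61 wt%.

54.61 wt%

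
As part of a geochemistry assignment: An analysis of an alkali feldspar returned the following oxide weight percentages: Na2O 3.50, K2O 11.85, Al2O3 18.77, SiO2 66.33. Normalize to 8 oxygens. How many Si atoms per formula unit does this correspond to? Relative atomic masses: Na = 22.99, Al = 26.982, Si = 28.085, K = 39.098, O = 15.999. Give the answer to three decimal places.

3.001 Si apfu

3.50 wt% Na2O ÷ 61.979 g/mol = 0.05647 mol, giving 0.11294 Na and 0.05647 O.
11.85 wt% K2O ÷ 94.195 g/mol = 0.12580 mol, giving 0.25160 K and 0.12580 O.
18.77 wt% Al2O3 ÷ 101.961 g/mol = 0.18409 mol, giving 0.36818 Al and 0.55227 O.
66.33 wt% SiO2 ÷ 60.083 g/mol = 1.10397 mol, giving 1.10397 Si and 2.20794 O.
Oxygen sums to 2.94248; scaling by 8/2.94248 = 2.71880 puts the formula on 8 O.
Si: 1.10397 × 2.71880 = 3.001 atoms per formula unit.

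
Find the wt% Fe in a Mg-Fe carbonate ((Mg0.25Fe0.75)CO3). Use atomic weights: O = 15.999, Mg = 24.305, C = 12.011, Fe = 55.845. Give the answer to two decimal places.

38.79 wt%

Formula mass = 0.25·24.305 + 0.75·55.845 + 1·12.011 + 3·15.999 = 107.968 g/mol, of which 41.884 g is Fe.
So Fe makes up 41.884/107.968 = 0.3879 of the mass, i.e. 38.79%.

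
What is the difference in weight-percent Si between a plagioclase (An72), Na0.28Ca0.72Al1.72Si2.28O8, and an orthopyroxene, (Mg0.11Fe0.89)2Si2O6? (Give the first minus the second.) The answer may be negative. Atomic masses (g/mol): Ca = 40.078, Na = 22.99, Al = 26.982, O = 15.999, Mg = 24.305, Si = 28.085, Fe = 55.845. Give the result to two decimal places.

1.53 percentage points

Si in Na0.28Ca0.72Al1.72Si2.28O8: molar mass 273.728 g/mol; 2.28×28.085 = 64.034 g → 23.39 wt%.
Si in (Mg0.11Fe0.89)2Si2O6: molar mass 256.915 g/mol; 2×28.085 = 56.170 g → 21.86 wt%.
Difference = 23.39 − 21.86 = 1.53 percentage points.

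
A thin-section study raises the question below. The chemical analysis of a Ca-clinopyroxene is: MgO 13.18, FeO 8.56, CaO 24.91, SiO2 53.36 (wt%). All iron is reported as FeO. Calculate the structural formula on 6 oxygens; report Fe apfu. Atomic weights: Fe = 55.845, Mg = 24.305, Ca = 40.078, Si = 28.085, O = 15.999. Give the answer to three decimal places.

MgO (M=40.304): mol = 0.32701; Mg = 0.32701, O = 0.32701.
FeO (M=71.844): mol = 0.11915; Fe = 0.11915, O = 0.11915.
CaO (M=56.077): mol = 0.44421; Ca = 0.44421, O = 0.44421.
SiO2 (M=60.083): mol = 0.88810; Si = 0.88810, O = 1.77620.
ΣO = 2.66657; factor = 6/ΣO = 2.25008.
Fe apfu = 0.11915 × 2.25008 = 0.268.

0.268 Fe apfu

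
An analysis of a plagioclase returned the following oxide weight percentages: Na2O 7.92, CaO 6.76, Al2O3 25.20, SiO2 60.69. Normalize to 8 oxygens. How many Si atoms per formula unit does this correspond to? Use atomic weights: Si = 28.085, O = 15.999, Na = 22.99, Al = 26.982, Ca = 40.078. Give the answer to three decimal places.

Na2O (M=61.979): mol = 0.12779; Na = 0.25558, O = 0.12779.
CaO (M=56.077): mol = 0.12055; Ca = 0.12055, O = 0.12055.
Al2O3 (M=101.961): mol = 0.24715; Al = 0.49430, O = 0.74145.
SiO2 (M=60.083): mol = 1.01010; Si = 1.01010, O = 2.02020.
ΣO = 3.00999; factor = 8/ΣO = 2.65782.
Si apfu = 1.01010 × 2.65782 = 2.685.

2.685 Si apfu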